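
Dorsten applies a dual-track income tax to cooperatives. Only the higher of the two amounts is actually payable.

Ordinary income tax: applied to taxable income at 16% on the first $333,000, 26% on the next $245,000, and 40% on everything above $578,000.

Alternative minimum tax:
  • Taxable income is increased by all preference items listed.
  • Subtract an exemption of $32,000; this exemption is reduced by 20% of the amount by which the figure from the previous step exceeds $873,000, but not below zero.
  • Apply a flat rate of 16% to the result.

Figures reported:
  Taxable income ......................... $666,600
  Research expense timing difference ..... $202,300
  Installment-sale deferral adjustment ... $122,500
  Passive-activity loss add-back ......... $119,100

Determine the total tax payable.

Alternative minimum tax:
  Adjusted income: $666,600 + $202,300 + $122,500 + $119,100 = $1,110,500
  Exemption: 20% × ($1,110,500 − $873,000) = $47,500 ≥ $32,000, so the exemption is fully phased out
  Base: $1,110,500 − $0 = $1,110,500
  $1,110,500 × 16% = $177,680

Ordinary income tax:
  $333,000 × 16% = $53,280
  $245,000 × 26% = $63,700
  $88,600 × 40% = $35,440
  → $152,420

$177,680 > $152,420, so the alternative minimum tax is the binding amount.

$177,680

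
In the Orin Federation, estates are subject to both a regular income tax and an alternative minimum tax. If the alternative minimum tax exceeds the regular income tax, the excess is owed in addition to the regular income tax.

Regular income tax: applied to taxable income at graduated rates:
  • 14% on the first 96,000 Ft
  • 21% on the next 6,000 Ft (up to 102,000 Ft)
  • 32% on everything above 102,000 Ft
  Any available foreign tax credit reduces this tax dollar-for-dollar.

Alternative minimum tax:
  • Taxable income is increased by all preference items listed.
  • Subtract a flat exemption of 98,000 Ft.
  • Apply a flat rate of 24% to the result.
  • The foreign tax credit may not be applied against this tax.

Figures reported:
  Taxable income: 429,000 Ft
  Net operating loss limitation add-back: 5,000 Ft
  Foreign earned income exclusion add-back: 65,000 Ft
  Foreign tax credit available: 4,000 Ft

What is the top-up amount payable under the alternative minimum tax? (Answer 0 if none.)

0 Ft

Regular income tax:
  96,000 Ft × 14% = 13,440 Ft
  6,000 Ft × 21% = 1,260 Ft
  327,000 Ft × 32% = 104,640 Ft
  → 119,340 Ft
  Less foreign tax credit 4,000 Ft → 115,340 Ft

Alternative minimum tax:
  Adjusted income: 429,000 Ft + 5,000 Ft + 65,000 Ft = 499,000 Ft
  Less exemption 98,000 Ft → base 401,000 Ft
  401,000 Ft × 24% = 96,240 Ft

96,240 Ft ≤ 115,340 Ft, so no add-on is due.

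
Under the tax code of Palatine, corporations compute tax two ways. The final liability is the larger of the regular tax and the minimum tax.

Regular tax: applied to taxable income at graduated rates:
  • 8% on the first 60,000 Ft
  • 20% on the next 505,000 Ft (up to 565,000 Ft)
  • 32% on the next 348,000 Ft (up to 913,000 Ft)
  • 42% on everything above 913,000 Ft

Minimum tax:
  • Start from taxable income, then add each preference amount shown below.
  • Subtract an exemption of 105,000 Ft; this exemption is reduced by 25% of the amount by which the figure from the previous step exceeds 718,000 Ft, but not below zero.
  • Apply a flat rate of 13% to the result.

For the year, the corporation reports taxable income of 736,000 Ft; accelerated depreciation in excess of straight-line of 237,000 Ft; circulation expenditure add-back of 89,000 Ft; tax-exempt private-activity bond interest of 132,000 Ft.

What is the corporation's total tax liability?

Regular tax:
  60,000 Ft × 8% = 4,800 Ft
  505,000 Ft × 20% = 101,000 Ft
  171,000 Ft × 32% = 54,720 Ft
  → 160,520 Ft

Minimum tax:
  Adjusted income: 736,000 Ft + 237,000 Ft + 89,000 Ft + 132,000 Ft = 1,194,000 Ft
  Exemption: 25% × (1,194,000 Ft − 718,000 Ft) = 119,000 Ft ≥ 105,000 Ft, so the exemption is fully phased out
  Base: 1,194,000 Ft − 0 Ft = 1,194,000 Ft
  1,194,000 Ft × 13% = 155,220 Ft

160,520 Ft > 155,220 Ft, so the regular tax governs.

160,520 Ft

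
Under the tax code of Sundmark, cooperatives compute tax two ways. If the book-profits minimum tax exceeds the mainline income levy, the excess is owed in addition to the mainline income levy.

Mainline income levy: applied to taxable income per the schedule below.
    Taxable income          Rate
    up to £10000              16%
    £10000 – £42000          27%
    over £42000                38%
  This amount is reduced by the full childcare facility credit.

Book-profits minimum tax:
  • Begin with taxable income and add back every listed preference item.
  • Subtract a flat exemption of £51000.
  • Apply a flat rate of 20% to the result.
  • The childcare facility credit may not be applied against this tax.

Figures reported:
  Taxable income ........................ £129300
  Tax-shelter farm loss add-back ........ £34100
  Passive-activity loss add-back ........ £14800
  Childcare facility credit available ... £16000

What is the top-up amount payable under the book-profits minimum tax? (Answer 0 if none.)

Mainline income levy:
  £10000 × 16% = £1600
  £32000 × 27% = £8640
  £87300 × 38% = £33174
  → £43414
  Less childcare facility credit £16000 → £27414

Book-profits minimum tax:
  Adjusted income: £129300 + £34100 + £14800 = £178200
  Less exemption £51000 → base £127200
  £127200 × 20% = £25440

£25440 ≤ £27414, so no add-on is due.

£0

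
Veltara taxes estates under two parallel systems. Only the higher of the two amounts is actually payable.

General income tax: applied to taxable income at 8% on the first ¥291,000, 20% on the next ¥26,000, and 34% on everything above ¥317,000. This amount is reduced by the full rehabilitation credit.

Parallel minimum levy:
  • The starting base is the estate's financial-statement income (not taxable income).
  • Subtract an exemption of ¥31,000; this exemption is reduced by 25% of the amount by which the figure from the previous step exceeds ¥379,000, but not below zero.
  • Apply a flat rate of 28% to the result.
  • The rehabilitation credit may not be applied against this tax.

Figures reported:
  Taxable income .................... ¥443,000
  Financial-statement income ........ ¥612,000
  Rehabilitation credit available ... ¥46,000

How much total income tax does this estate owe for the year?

¥171,360

Parallel minimum levy:
  Base (financial-statement income): ¥612,000
  Exemption: 25% × (¥612,000 − ¥379,000) = ¥58,250 ≥ ¥31,000, so the exemption is fully phased out
  Base: ¥612,000 − ¥0 = ¥612,000
  ¥612,000 × 28% = ¥171,360

General income tax:
  ¥291,000 × 8% = ¥23,280
  ¥26,000 × 20% = ¥5,200
  ¥126,000 × 34% = ¥42,840
  → ¥71,320
  Less rehabilitation credit ¥46,000 → ¥25,320

¥171,360 > ¥25,320, so the parallel minimum levy is the binding amount.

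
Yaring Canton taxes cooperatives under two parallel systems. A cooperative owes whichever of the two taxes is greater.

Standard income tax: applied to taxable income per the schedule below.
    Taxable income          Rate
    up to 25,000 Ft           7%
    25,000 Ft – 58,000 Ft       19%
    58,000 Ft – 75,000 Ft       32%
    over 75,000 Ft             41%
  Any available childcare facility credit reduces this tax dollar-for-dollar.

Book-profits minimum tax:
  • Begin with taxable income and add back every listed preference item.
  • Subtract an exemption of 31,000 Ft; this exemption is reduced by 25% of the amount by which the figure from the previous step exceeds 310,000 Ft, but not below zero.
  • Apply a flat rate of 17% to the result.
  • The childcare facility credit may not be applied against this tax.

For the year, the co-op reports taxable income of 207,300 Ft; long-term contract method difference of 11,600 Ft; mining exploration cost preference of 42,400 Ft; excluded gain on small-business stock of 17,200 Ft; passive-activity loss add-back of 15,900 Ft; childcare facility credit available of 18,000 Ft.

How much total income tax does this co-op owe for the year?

Book-profits minimum tax:
  Adjusted income: 207,300 Ft + 11,600 Ft + 42,400 Ft + 17,200 Ft + 15,900 Ft = 294,400 Ft
  Exemption: 294,400 Ft ≤ 310,000 Ft, so full 31,000 Ft applies
  Base: 294,400 Ft − 31,000 Ft = 263,400 Ft
  263,400 Ft × 17% = 44,778 Ft

Standard income tax:
  25,000 Ft × 7% = 1,750 Ft
  33,000 Ft × 19% = 6,270 Ft
  17,000 Ft × 32% = 5,440 Ft
  132,300 Ft × 41% = 54,243 Ft
  → 67,703 Ft
  Less childcare facility credit 18,000 Ft → 49,703 Ft

49,703 Ft > 44,778 Ft, so the standard income tax governs.

49,703 Ft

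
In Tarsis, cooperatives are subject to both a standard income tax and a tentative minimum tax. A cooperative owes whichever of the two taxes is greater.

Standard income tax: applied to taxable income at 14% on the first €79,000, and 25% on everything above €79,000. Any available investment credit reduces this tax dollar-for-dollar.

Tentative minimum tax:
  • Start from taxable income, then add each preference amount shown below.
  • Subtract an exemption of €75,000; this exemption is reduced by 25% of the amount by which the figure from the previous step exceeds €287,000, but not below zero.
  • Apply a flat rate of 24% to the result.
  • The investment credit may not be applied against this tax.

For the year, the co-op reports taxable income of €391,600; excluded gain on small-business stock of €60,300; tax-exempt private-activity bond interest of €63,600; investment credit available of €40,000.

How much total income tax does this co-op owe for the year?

Tentative minimum tax:
  Adjusted income: €391,600 + €60,300 + €63,600 = €515,500
  Exemption: €75,000 − 25% × (€515,500 − €287,000) = €75,000 − €57,125 = €17,875
  Base: €515,500 − €17,875 = €497,625
  €497,625 × 24% = €119,430

Standard income tax:
  €79,000 × 14% = €11,060
  €312,600 × 25% = €78,150
  → €89,210
  Less investment credit €40,000 → €49,210

€119,430 > €49,210, so the tentative minimum tax is the binding amount.

€119,430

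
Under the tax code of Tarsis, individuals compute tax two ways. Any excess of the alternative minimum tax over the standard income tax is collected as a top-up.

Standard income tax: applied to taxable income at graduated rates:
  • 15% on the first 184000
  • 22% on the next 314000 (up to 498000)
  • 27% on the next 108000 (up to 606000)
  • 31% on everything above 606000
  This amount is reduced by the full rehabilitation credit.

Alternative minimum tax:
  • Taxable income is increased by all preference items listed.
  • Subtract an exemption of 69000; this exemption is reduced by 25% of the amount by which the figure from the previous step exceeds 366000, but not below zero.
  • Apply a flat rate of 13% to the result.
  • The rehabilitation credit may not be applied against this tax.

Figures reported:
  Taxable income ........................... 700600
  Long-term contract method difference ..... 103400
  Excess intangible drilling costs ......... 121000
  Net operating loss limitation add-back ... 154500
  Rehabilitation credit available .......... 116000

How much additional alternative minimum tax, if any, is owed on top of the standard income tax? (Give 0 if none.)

Alternative minimum tax:
  Adjusted income: 700600 + 103400 + 121000 + 154500 = 1079500
  Exemption: 25% × (1079500 − 366000) = 178375 ≥ 69000, so the exemption is fully phased out
  Base: 1079500 − 0 = 1079500
  1079500 × 13% = 140335

Standard income tax:
  184000 × 15% = 27600
  314000 × 22% = 69080
  108000 × 27% = 29160
  94600 × 31% = 29326
  → 155166
  Less rehabilitation credit 116000 → 39166

Excess of alternative minimum tax over standard income tax: 140335 − 39166 = 101169.

101169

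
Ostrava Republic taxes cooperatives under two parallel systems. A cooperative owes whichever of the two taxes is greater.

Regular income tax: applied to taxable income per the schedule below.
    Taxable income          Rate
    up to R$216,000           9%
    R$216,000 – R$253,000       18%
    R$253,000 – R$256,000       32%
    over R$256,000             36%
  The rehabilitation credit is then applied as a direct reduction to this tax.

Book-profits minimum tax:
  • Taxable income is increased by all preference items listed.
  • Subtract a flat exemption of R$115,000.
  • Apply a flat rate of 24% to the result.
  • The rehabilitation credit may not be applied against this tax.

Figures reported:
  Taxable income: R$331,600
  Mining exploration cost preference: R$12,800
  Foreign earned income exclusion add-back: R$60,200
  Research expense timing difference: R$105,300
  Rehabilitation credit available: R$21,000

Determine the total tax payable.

R$94,776

Regular income tax:
  R$216,000 × 9% = R$19,440
  R$37,000 × 18% = R$6,660
  R$3,000 × 32% = R$960
  R$75,600 × 36% = R$27,216
  → R$54,276
  Less rehabilitation credit R$21,000 → R$33,276

Book-profits minimum tax:
  Adjusted income: R$331,600 + R$12,800 + R$60,200 + R$105,300 = R$509,900
  Less exemption R$115,000 → base R$394,900
  R$394,900 × 24% = R$94,776

R$94,776 > R$33,276, so the book-profits minimum tax is the binding amount.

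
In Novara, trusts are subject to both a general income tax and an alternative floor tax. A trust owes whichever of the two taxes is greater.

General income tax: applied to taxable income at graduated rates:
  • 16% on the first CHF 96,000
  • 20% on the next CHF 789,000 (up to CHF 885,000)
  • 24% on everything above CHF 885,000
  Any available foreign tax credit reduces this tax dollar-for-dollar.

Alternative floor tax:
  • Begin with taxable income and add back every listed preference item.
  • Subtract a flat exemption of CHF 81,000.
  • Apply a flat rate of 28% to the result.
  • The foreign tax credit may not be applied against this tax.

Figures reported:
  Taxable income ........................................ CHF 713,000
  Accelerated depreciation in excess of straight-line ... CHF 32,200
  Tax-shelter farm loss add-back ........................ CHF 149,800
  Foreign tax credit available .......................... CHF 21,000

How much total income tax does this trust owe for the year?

General income tax:
  CHF 96,000 × 16% = CHF 15,360
  CHF 617,000 × 20% = CHF 123,400
  → CHF 138,760
  Less foreign tax credit CHF 21,000 → CHF 117,760

Alternative floor tax:
  Adjusted income: CHF 713,000 + CHF 32,200 + CHF 149,800 = CHF 895,000
  Less exemption CHF 81,000 → base CHF 814,000
  CHF 814,000 × 28% = CHF 227,920

CHF 227,920 > CHF 117,760, so the alternative floor tax is the binding amount.

CHF 227,920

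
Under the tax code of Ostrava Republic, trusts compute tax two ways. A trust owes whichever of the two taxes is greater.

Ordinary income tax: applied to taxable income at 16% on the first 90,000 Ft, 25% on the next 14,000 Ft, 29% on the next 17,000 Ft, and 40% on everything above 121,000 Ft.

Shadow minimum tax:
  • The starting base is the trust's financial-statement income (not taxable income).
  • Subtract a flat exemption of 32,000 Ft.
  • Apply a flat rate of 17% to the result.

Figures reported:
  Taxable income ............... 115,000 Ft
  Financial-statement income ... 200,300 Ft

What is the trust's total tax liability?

28,611 Ft

Ordinary income tax:
  90,000 Ft × 16% = 14,400 Ft
  14,000 Ft × 25% = 3,500 Ft
  11,000 Ft × 29% = 3,190 Ft
  → 21,090 Ft

Shadow minimum tax:
  Base (financial-statement income): 200,300 Ft
  Less exemption 32,000 Ft → base 168,300 Ft
  168,300 Ft × 17% = 28,611 Ft

28,611 Ft > 21,090 Ft, so the shadow minimum tax is the binding amount.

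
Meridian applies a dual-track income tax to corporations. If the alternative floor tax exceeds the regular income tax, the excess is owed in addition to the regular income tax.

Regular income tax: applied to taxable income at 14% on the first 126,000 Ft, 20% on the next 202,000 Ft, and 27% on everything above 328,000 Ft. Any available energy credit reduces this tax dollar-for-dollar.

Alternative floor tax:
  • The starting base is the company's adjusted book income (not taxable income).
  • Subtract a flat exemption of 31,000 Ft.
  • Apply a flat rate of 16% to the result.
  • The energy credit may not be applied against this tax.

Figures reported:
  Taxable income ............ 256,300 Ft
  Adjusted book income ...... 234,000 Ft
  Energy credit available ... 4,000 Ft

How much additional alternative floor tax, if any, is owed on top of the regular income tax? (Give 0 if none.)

Regular income tax:
  126,000 Ft × 14% = 17,640 Ft
  130,300 Ft × 20% = 26,060 Ft
  → 43,700 Ft
  Less energy credit 4,000 Ft → 39,700 Ft

Alternative floor tax:
  Base (adjusted book income): 234,000 Ft
  Less exemption 31,000 Ft → base 203,000 Ft
  203,000 Ft × 16% = 32,480 Ft

32,480 Ft ≤ 39,700 Ft, so no add-on is due.

0 Ft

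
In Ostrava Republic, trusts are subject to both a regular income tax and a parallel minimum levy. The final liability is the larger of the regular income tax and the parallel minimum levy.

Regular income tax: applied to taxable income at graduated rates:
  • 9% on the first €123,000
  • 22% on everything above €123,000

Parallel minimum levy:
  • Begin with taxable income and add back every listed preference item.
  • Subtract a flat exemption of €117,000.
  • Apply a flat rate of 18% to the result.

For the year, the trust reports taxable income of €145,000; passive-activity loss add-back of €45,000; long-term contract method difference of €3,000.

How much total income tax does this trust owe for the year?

€15,910

Parallel minimum levy:
  Adjusted income: €145,000 + €45,000 + €3,000 = €193,000
  Less exemption €117,000 → base €76,000
  €76,000 × 18% = €13,680

Regular income tax:
  €123,000 × 9% = €11,070
  €22,000 × 22% = €4,840
  → €15,910

€15,910 > €13,680, so the regular income tax governs.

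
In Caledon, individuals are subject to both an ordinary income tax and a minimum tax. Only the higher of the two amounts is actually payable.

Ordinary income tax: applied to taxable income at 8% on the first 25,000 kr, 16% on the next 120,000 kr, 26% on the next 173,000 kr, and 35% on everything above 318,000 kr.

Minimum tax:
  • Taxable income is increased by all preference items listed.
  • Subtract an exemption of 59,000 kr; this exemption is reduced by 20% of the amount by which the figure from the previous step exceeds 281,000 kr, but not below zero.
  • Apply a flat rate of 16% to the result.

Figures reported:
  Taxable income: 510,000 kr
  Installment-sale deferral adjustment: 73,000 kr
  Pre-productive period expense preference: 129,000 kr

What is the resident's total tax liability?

Minimum tax:
  Adjusted income: 510,000 kr + 73,000 kr + 129,000 kr = 712,000 kr
  Exemption: 20% × (712,000 kr − 281,000 kr) = 86,200 kr ≥ 59,000 kr, so the exemption is fully phased out
  Base: 712,000 kr − 0 kr = 712,000 kr
  712,000 kr × 16% = 113,920 kr

Ordinary income tax:
  25,000 kr × 8% = 2,000 kr
  120,000 kr × 16% = 19,200 kr
  173,000 kr × 26% = 44,980 kr
  192,000 kr × 35% = 67,200 kr
  → 133,380 kr

133,380 kr > 113,920 kr, so the ordinary income tax governs.

133,380 kr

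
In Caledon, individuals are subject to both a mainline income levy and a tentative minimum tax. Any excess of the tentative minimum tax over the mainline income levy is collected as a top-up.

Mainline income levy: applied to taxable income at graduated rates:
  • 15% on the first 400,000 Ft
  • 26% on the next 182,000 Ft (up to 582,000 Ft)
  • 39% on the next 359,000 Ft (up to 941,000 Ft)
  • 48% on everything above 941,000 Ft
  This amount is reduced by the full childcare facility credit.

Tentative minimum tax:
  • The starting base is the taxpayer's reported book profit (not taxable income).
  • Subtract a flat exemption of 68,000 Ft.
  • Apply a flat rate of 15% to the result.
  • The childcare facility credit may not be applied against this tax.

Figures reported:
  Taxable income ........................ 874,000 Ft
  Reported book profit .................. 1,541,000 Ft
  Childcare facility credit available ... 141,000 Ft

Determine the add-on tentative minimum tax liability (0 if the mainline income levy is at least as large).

140,750 Ft

Tentative minimum tax:
  Base (reported book profit): 1,541,000 Ft
  Less exemption 68,000 Ft → base 1,473,000 Ft
  1,473,000 Ft × 15% = 220,950 Ft

Mainline income levy:
  400,000 Ft × 15% = 60,000 Ft
  182,000 Ft × 26% = 47,320 Ft
  292,000 Ft × 39% = 113,880 Ft
  → 221,200 Ft
  Less childcare facility credit 141,000 Ft → 80,200 Ft

Excess of tentative minimum tax over mainline income levy: 220,950 Ft − 80,200 Ft = 140,750 Ft.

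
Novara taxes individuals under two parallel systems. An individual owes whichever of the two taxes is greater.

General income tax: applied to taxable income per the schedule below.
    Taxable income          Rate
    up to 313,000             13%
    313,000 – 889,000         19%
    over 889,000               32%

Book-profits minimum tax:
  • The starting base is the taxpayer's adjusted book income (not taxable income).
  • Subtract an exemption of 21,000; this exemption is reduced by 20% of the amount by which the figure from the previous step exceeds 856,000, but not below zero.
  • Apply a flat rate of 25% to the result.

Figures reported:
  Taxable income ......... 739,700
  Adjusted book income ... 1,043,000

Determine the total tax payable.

260,750

Book-profits minimum tax:
  Base (adjusted book income): 1,043,000
  Exemption: 20% × (1,043,000 − 856,000) = 37,400 ≥ 21,000, so the exemption is fully phased out
  Base: 1,043,000 − 0 = 1,043,000
  1,043,000 × 25% = 260,750

General income tax:
  313,000 × 13% = 40,690
  426,700 × 19% = 81,073
  → 121,763

260,750 > 121,763, so the book-profits minimum tax is the binding amount.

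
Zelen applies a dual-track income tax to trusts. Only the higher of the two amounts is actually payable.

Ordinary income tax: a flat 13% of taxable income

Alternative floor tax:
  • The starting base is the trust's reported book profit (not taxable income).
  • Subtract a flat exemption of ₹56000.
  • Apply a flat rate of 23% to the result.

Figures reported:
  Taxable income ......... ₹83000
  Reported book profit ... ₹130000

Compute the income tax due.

Alternative floor tax:
  Base (reported book profit): ₹130000
  Less exemption ₹56000 → base ₹74000
  ₹74000 × 23% = ₹17020

Ordinary income tax:
  ₹83000 × 13% = ₹10790

₹17020 > ₹10790, so the alternative floor tax is the binding amount.

₹17020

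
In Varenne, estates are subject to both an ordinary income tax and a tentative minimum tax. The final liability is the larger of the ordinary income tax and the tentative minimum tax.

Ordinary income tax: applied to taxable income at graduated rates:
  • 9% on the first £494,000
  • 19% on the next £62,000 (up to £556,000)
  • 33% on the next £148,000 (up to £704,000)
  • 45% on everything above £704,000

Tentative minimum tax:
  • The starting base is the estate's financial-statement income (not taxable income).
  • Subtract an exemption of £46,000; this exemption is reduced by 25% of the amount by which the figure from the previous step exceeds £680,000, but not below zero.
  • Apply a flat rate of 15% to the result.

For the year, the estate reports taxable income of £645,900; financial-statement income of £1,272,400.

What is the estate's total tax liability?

£190,860

Ordinary income tax:
  £494,000 × 9% = £44,460
  £62,000 × 19% = £11,780
  £89,900 × 33% = £29,667
  → £85,907

Tentative minimum tax:
  Base (financial-statement income): £1,272,400
  Exemption: 25% × (£1,272,400 − £680,000) = £148,100 ≥ £46,000, so the exemption is fully phased out
  Base: £1,272,400 − £0 = £1,272,400
  £1,272,400 × 15% = £190,860

£190,860 > £85,907, so the tentative minimum tax is the binding amount.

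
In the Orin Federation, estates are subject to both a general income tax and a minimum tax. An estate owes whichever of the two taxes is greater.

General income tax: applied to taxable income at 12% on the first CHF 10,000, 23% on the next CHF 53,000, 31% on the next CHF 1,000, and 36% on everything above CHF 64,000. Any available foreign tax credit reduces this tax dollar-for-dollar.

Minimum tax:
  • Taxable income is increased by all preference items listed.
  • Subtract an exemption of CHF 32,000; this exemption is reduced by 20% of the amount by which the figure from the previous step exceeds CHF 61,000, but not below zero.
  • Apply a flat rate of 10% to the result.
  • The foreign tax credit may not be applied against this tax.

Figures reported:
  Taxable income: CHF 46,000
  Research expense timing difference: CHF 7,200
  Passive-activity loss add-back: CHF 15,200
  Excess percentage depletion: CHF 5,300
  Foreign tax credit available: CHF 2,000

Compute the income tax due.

Minimum tax:
  Adjusted income: CHF 46,000 + CHF 7,200 + CHF 15,200 + CHF 5,300 = CHF 73,700
  Exemption: CHF 32,000 − 20% × (CHF 73,700 − CHF 61,000) = CHF 32,000 − CHF 2,540 = CHF 29,460
  Base: CHF 73,700 − CHF 29,460 = CHF 44,240
  CHF 44,240 × 10% = CHF 4,424

General income tax:
  CHF 10,000 × 12% = CHF 1,200
  CHF 36,000 × 23% = CHF 8,280
  → CHF 9,480
  Less foreign tax credit CHF 2,000 → CHF 7,480

CHF 7,480 > CHF 4,424, so the general income tax governs.

CHF 7,480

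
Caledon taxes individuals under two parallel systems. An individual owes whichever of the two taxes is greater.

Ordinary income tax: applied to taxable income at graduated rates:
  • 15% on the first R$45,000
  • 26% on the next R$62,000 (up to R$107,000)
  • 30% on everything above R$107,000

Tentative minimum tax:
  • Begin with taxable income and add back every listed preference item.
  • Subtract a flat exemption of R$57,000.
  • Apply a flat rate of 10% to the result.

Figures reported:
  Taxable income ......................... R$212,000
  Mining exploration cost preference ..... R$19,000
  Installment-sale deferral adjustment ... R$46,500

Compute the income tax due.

R$54,370

Tentative minimum tax:
  Adjusted income: R$212,000 + R$19,000 + R$46,500 = R$277,500
  Less exemption R$57,000 → base R$220,500
  R$220,500 × 10% = R$22,050

Ordinary income tax:
  R$45,000 × 15% = R$6,750
  R$62,000 × 26% = R$16,120
  R$105,000 × 30% = R$31,500
  → R$54,370

R$54,370 > R$22,050, so the ordinary income tax governs.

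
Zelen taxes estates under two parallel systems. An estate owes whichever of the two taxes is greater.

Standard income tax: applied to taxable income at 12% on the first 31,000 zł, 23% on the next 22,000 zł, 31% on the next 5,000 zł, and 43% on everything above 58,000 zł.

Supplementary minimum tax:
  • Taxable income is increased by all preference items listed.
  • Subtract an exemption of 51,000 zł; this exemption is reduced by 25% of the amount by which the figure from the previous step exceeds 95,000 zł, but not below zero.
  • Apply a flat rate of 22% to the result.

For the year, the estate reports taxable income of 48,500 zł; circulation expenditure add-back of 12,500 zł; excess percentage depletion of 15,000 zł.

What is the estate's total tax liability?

Standard income tax:
  31,000 zł × 12% = 3,720 zł
  17,500 zł × 23% = 4,025 zł
  → 7,745 zł

Supplementary minimum tax:
  Adjusted income: 48,500 zł + 12,500 zł + 15,000 zł = 76,000 zł
  Exemption: 76,000 zł ≤ 95,000 zł, so full 51,000 zł applies
  Base: 76,000 zł − 51,000 zł = 25,000 zł
  25,000 zł × 22% = 5,500 zł

7,745 zł > 5,500 zł, so the standard income tax governs.

7,745 zł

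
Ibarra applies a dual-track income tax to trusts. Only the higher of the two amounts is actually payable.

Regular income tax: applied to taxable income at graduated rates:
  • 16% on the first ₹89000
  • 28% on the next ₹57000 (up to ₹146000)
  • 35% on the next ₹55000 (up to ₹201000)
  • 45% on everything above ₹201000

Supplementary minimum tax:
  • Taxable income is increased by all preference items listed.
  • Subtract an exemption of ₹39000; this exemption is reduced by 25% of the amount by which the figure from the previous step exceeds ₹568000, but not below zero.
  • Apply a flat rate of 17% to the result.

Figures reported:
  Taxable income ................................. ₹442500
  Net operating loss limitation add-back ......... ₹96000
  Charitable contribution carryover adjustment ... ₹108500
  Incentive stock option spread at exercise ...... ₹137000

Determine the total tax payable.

₹158125

Regular income tax:
  ₹89000 × 16% = ₹14240
  ₹57000 × 28% = ₹15960
  ₹55000 × 35% = ₹19250
  ₹241500 × 45% = ₹108675
  → ₹158125

Supplementary minimum tax:
  Adjusted income: ₹442500 + ₹96000 + ₹108500 + ₹137000 = ₹784000
  Exemption: 25% × (₹784000 − ₹568000) = ₹54000 ≥ ₹39000, so the exemption is fully phased out
  Base: ₹784000 − ₹0 = ₹784000
  ₹784000 × 17% = ₹133280

₹158125 > ₹133280, so the regular income tax governs.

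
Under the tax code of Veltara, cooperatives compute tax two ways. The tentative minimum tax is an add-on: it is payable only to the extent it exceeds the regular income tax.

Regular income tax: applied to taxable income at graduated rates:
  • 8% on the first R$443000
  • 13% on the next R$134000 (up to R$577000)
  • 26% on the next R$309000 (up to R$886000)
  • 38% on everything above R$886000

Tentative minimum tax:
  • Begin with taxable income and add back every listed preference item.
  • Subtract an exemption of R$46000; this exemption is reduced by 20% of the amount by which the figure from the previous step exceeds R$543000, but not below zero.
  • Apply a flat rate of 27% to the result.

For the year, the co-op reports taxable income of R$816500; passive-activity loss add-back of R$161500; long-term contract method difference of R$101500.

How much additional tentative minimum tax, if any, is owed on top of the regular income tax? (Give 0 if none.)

Regular income tax:
  R$443000 × 8% = R$35440
  R$134000 × 13% = R$17420
  R$239500 × 26% = R$62270
  → R$115130

Tentative minimum tax:
  Adjusted income: R$816500 + R$161500 + R$101500 = R$1079500
  Exemption: 20% × (R$1079500 − R$543000) = R$107300 ≥ R$46000, so the exemption is fully phased out
  Base: R$1079500 − R$0 = R$1079500
  R$1079500 × 27% = R$291465

Excess of tentative minimum tax over regular income tax: R$291465 − R$115130 = R$176335.

R$176335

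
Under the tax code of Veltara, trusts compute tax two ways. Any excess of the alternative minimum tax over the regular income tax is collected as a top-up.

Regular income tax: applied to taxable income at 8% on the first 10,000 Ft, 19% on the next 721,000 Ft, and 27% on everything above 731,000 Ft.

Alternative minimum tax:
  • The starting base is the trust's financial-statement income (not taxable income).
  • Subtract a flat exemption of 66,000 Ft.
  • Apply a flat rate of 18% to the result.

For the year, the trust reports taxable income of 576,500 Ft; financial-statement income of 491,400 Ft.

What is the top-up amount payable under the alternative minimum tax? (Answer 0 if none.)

0 Ft

Regular income tax:
  10,000 Ft × 8% = 800 Ft
  566,500 Ft × 19% = 107,635 Ft
  → 108,435 Ft

Alternative minimum tax:
  Base (financial-statement income): 491,400 Ft
  Less exemption 66,000 Ft → base 425,400 Ft
  425,400 Ft × 18% = 76,572 Ft

76,572 Ft ≤ 108,435 Ft, so no add-on is due.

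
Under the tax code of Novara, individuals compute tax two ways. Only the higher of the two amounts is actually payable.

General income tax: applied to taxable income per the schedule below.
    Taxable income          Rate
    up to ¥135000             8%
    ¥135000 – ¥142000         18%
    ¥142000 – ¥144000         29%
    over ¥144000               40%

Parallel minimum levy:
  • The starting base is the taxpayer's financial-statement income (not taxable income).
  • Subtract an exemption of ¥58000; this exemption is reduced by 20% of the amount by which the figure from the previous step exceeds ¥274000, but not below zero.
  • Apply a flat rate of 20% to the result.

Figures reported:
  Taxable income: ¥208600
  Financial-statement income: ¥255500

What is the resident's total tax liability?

¥39500

General income tax:
  ¥135000 × 8% = ¥10800
  ¥7000 × 18% = ¥1260
  ¥2000 × 29% = ¥580
  ¥64600 × 40% = ¥25840
  → ¥38480

Parallel minimum levy:
  Base (financial-statement income): ¥255500
  Exemption: ¥255500 ≤ ¥274000, so full ¥58000 applies
  Base: ¥255500 − ¥58000 = ¥197500
  ¥197500 × 20% = ¥39500

¥39500 > ¥38480, so the parallel minimum levy is the binding amount.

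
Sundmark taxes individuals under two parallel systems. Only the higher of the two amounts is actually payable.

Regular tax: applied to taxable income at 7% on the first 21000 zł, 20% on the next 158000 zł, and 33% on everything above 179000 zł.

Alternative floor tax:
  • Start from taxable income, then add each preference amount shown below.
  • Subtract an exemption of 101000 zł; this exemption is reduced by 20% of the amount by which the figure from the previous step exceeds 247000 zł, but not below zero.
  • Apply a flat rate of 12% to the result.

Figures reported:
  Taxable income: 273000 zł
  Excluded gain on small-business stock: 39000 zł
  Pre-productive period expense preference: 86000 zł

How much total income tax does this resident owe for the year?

Alternative floor tax:
  Adjusted income: 273000 zł + 39000 zł + 86000 zł = 398000 zł
  Exemption: 101000 zł − 20% × (398000 zł − 247000 zł) = 101000 zł − 30200 zł = 70800 zł
  Base: 398000 zł − 70800 zł = 327200 zł
  327200 zł × 12% = 39264 zł

Regular tax:
  21000 zł × 7% = 1470 zł
  158000 zł × 20% = 31600 zł
  94000 zł × 33% = 31020 zł
  → 64090 zł

64090 zł > 39264 zł, so the regular tax governs.

64090 zł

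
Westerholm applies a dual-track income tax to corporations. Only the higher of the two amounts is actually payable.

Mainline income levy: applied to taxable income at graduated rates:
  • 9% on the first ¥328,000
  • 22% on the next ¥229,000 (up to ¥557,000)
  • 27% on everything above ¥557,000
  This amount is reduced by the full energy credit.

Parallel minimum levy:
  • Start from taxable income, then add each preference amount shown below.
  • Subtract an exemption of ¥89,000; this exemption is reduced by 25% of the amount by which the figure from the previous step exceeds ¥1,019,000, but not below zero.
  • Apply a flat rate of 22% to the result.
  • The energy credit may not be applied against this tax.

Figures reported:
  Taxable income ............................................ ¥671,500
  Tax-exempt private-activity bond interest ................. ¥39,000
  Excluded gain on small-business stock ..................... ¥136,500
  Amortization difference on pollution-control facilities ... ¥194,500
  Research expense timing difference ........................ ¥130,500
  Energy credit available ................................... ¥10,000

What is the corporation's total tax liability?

Mainline income levy:
  ¥328,000 × 9% = ¥29,520
  ¥229,000 × 22% = ¥50,380
  ¥114,500 × 27% = ¥30,915
  → ¥110,815
  Less energy credit ¥10,000 → ¥100,815

Parallel minimum levy:
  Adjusted income: ¥671,500 + ¥39,000 + ¥136,500 + ¥194,500 + ¥130,500 = ¥1,172,000
  Exemption: ¥89,000 − 25% × (¥1,172,000 − ¥1,019,000) = ¥89,000 − ¥38,250 = ¥50,750
  Base: ¥1,172,000 − ¥50,750 = ¥1,121,250
  ¥1,121,250 × 22% = ¥246,675

¥246,675 > ¥100,815, so the parallel minimum levy is the binding amount.

¥246,675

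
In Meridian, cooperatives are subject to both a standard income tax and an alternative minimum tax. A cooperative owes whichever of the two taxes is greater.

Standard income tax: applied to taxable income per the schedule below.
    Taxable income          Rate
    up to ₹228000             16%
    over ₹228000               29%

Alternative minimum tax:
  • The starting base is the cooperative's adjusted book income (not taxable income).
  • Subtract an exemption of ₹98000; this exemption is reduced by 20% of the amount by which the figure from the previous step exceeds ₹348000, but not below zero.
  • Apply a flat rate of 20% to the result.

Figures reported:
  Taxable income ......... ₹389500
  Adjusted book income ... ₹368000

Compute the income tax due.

₹83315

Alternative minimum tax:
  Base (adjusted book income): ₹368000
  Exemption: ₹98000 − 20% × (₹368000 − ₹348000) = ₹98000 − ₹4000 = ₹94000
  Base: ₹368000 − ₹94000 = ₹274000
  ₹274000 × 20% = ₹54800

Standard income tax:
  ₹228000 × 16% = ₹36480
  ₹161500 × 29% = ₹46835
  → ₹83315

₹83315 > ₹54800, so the standard income tax governs.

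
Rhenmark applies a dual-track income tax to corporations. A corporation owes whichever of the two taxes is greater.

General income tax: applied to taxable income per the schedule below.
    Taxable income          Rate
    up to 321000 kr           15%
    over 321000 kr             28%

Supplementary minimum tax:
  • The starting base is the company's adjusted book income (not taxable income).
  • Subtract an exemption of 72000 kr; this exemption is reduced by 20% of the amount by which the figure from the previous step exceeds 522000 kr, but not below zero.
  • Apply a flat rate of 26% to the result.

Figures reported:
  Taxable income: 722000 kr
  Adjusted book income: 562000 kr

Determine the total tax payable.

160430 kr

General income tax:
  321000 kr × 15% = 48150 kr
  401000 kr × 28% = 112280 kr
  → 160430 kr

Supplementary minimum tax:
  Base (adjusted book income): 562000 kr
  Exemption: 72000 kr − 20% × (562000 kr − 522000 kr) = 72000 kr − 8000 kr = 64000 kr
  Base: 562000 kr − 64000 kr = 498000 kr
  498000 kr × 26% = 129480 kr

160430 kr > 129480 kr, so the general income tax governs.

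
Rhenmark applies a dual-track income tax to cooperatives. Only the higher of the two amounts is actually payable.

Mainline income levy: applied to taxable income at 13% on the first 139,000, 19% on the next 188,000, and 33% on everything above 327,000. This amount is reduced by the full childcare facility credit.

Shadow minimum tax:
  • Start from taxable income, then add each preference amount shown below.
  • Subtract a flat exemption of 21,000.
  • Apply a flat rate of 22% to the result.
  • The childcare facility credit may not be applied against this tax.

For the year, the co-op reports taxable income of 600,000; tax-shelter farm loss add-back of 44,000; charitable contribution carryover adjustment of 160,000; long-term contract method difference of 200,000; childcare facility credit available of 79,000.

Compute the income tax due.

Shadow minimum tax:
  Adjusted income: 600,000 + 44,000 + 160,000 + 200,000 = 1,004,000
  Less exemption 21,000 → base 983,000
  983,000 × 22% = 216,260

Mainline income levy:
  139,000 × 13% = 18,070
  188,000 × 19% = 35,720
  273,000 × 33% = 90,090
  → 143,880
  Less childcare facility credit 79,000 → 64,880

216,260 > 64,880, so the shadow minimum tax is the binding amount.

216,260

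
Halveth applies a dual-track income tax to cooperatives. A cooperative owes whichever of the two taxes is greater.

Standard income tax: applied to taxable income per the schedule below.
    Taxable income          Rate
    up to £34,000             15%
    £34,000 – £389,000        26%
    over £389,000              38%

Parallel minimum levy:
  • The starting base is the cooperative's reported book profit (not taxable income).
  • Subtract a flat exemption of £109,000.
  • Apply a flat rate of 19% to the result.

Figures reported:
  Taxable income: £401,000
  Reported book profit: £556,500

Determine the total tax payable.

Parallel minimum levy:
  Base (reported book profit): £556,500
  Less exemption £109,000 → base £447,500
  £447,500 × 19% = £85,025

Standard income tax:
  £34,000 × 15% = £5,100
  £355,000 × 26% = £92,300
  £12,000 × 38% = £4,560
  → £101,960

£101,960 > £85,025, so the standard income tax governs.

£101,960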